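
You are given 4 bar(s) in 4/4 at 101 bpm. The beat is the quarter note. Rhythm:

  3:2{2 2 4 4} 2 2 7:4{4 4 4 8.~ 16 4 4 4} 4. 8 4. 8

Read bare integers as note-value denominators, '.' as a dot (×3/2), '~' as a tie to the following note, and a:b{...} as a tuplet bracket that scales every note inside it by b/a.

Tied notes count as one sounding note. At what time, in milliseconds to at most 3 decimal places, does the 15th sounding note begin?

note 15 onset = 27/2b = 8019.802ms

1. 0.0ms @ 0 + 792.079ms (4/3)
2. 792.079ms @ 4/3 + 792.079ms (4/3)
3. 1584.158ms @ 8/3 + 396.04ms (2/3)
4. 1980.198ms @ 10/3 + 396.04ms (2/3)
5. 2376.238ms @ 4 + 1188.119ms (2)
6. 3564.356ms @ 6 + 1188.119ms (2)
7. 4752.475ms @ 8 + 339.463ms (4/7)
8. 5091.938ms @ 60/7 + 339.463ms (4/7)
9. 5431.4ms @ 64/7 + 339.463ms (4/7)
10. 5770.863ms @ 68/7 + 339.463ms (4/7)
11. 6110.325ms @ 72/7 + 339.463ms (4/7)
12. 6449.788ms @ 76/7 + 339.463ms (4/7)
13. 6789.25ms @ 80/7 + 339.463ms (4/7)
14. 7128.713ms @ 12 + 891.089ms (3/2)
15. 8019.802ms @ 27/2 + 297.03ms (1/2)
16. 8316.832ms @ 14 + 891.089ms (3/2)
17. 9207.921ms @ 31/2 + 297.03ms (1/2)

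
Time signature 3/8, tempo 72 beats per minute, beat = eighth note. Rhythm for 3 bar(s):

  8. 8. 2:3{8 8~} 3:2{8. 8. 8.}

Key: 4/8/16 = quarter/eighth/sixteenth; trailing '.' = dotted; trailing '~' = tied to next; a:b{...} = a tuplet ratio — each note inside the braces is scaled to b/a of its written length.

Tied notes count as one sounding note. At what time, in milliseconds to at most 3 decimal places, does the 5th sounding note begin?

1. 0.0ms @ 0 + 1250.0ms (3/2)
2. 1250.0ms @ 3/2 + 1250.0ms (3/2)
3. 2500.0ms @ 3 + 1250.0ms (3/2)
4. 3750.0ms @ 9/2 + 2083.333ms (5/2)
5. 5833.333ms @ 7 + 833.333ms (1)
6. 6666.667ms @ 8 + 833.333ms (1)

note 5 onset = 7b = 5833.333ms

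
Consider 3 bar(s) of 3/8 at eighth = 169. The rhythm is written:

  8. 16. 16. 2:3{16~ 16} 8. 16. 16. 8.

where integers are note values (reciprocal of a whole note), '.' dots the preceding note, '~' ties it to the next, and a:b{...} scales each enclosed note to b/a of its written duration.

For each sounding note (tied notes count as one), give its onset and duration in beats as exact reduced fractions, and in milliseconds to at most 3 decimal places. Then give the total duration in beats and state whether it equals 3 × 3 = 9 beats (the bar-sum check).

1) 0.0ms=0b +532.544ms=3/2b
2) 532.544ms=3/2b +266.272ms=3/4b
3) 798.817ms=9/4b +266.272ms=3/4b
4) 1065.089ms=3b +532.544ms=3/2b
5) 1597.633ms=9/2b +532.544ms=3/2b
6) 2130.178ms=6b +266.272ms=3/4b
7) 2396.45ms=27/4b +266.272ms=3/4b
8) 2662.722ms=15/2b +532.544ms=3/2b
Σ=9b of 9 (169bpm 3/8) — PASS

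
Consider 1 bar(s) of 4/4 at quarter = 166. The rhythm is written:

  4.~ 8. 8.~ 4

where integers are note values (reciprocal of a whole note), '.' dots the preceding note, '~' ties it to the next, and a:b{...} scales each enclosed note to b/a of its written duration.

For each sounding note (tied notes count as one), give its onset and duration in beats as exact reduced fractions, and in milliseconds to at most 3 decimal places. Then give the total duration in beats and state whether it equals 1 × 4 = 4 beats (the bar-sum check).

1) 0.0ms=0b +813.253ms=9/4b
2) 813.253ms=9/4b +632.53ms=7/4b
Σ=4b of 4 (166bpm 4/4) — PASS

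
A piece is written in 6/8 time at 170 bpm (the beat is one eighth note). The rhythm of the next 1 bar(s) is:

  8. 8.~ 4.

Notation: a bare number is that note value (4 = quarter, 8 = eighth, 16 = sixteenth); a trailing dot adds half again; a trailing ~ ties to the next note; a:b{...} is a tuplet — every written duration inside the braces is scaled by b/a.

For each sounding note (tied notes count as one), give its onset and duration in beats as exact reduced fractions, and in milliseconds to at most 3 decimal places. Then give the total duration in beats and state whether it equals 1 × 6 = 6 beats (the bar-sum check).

1) 0.0ms=0b +529.412ms=3/2b
2) 529.412ms=3/2b +1588.235ms=9/2b
Σ=6b of 6 (170bpm 6/8) — PASS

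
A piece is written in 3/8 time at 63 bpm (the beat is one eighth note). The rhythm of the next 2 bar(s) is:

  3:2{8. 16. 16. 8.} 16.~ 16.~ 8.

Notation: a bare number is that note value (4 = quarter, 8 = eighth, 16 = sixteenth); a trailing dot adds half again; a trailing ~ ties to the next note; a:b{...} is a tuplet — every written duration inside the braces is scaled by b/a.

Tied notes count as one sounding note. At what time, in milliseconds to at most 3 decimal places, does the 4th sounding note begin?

note 4 onset = 2b = 1904.762ms

1. 0.0ms @ 0 + 952.381ms (1)
2. 952.381ms @ 1 + 476.19ms (1/2)
3. 1428.571ms @ 3/2 + 476.19ms (1/2)
4. 1904.762ms @ 2 + 952.381ms (1)
5. 2857.143ms @ 3 + 2857.143ms (3)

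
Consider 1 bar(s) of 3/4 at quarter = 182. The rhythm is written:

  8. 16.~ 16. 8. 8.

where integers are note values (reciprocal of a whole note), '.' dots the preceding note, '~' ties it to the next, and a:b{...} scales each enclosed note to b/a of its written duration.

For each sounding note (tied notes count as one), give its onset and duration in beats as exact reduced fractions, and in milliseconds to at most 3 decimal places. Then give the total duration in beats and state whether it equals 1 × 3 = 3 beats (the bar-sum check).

1) 0.0ms=0b +247.253ms=3/4b
2) 247.253ms=3/4b +247.253ms=3/4b
3) 494.505ms=3/2b +247.253ms=3/4b
4) 741.758ms=9/4b +247.253ms=3/4b
Σ=3b of 3 (182bpm 3/4) — PASS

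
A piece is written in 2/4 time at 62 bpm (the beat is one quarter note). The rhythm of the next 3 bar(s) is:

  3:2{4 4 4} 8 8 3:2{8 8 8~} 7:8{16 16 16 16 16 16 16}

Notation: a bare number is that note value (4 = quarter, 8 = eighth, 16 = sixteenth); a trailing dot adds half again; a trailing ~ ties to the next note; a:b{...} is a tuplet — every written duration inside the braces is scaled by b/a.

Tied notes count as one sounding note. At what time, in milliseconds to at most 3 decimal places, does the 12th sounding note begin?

note 12 onset = 36/7b = 4976.959ms

1. 0.0ms @ 0 + 645.161ms (2/3)
2. 645.161ms @ 2/3 + 645.161ms (2/3)
3. 1290.323ms @ 4/3 + 645.161ms (2/3)
4. 1935.484ms @ 2 + 483.871ms (1/2)
5. 2419.355ms @ 5/2 + 483.871ms (1/2)
6. 2903.226ms @ 3 + 322.581ms (1/3)
7. 3225.806ms @ 10/3 + 322.581ms (1/3)
8. 3548.387ms @ 11/3 + 599.078ms (13/21)
9. 4147.465ms @ 30/7 + 276.498ms (2/7)
10. 4423.963ms @ 32/7 + 276.498ms (2/7)
11. 4700.461ms @ 34/7 + 276.498ms (2/7)
12. 4976.959ms @ 36/7 + 276.498ms (2/7)
13. 5253.456ms @ 38/7 + 276.498ms (2/7)
14. 5529.954ms @ 40/7 + 276.498ms (2/7)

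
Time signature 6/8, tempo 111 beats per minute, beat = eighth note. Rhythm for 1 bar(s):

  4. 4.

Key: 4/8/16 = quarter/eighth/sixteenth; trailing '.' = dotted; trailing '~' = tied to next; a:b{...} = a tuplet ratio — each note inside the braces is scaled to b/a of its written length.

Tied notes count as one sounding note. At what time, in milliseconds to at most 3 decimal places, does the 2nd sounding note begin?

1. 0.0ms @ 0 + 1621.622ms (3)
2. 1621.622ms @ 3 + 1621.622ms (3)

note 2 onset = 3b = 1621.622ms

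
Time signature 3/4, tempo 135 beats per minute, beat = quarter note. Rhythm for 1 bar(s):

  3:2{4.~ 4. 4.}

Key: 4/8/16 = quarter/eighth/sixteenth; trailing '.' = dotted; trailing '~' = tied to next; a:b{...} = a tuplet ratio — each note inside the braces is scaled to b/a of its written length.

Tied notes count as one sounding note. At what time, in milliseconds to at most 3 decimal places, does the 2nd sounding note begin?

1. 0.0ms @ 0 + 888.889ms (2)
2. 888.889ms @ 2 + 444.444ms (1)

note 2 onset = 2b = 888.889ms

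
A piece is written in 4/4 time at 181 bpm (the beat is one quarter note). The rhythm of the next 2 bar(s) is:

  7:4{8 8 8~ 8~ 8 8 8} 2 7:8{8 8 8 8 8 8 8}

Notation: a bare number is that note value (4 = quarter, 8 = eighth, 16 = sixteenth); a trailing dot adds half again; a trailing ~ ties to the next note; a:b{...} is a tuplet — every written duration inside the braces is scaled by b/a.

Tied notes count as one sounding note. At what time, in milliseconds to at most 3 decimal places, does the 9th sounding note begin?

1. 0.0ms @ 0 + 94.712ms (2/7)
2. 94.712ms @ 2/7 + 94.712ms (2/7)
3. 189.424ms @ 4/7 + 284.136ms (6/7)
4. 473.56ms @ 10/7 + 94.712ms (2/7)
5. 568.272ms @ 12/7 + 94.712ms (2/7)
6. 662.983ms @ 2 + 662.983ms (2)
7. 1325.967ms @ 4 + 189.424ms (4/7)
8. 1515.391ms @ 32/7 + 189.424ms (4/7)
9. 1704.815ms @ 36/7 + 189.424ms (4/7)
10. 1894.238ms @ 40/7 + 189.424ms (4/7)
11. 2083.662ms @ 44/7 + 189.424ms (4/7)
12. 2273.086ms @ 48/7 + 189.424ms (4/7)
13. 2462.51ms @ 52/7 + 189.424ms (4/7)

note 9 onset = 36/7b = 1704.815ms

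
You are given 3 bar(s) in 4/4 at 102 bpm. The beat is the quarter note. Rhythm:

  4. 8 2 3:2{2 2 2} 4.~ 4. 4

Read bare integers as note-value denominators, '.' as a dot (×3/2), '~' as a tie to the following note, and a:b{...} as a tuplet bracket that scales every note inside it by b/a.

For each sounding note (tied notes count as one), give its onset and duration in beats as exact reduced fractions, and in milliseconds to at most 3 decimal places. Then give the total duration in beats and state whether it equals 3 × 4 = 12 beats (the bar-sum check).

1) 0.0ms=0b +882.353ms=3/2b
2) 882.353ms=3/2b +294.118ms=1/2b
3) 1176.471ms=2b +1176.471ms=2b
4) 2352.941ms=4b +784.314ms=4/3b
5) 3137.255ms=16/3b +784.314ms=4/3b
6) 3921.569ms=20/3b +784.314ms=4/3b
7) 4705.882ms=8b +1764.706ms=3b
8) 6470.588ms=11b +588.235ms=1b
Σ=12b of 12 (102bpm 4/4) — PASS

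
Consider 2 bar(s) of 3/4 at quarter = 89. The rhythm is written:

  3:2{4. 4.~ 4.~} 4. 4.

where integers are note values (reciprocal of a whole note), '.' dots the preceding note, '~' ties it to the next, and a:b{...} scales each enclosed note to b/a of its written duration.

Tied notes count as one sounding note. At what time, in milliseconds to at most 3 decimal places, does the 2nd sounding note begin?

note 2 onset = 1b = 674.157ms

1. 0.0ms @ 0 + 674.157ms (1)
2. 674.157ms @ 1 + 2359.551ms (7/2)
3. 3033.708ms @ 9/2 + 1011.236ms (3/2)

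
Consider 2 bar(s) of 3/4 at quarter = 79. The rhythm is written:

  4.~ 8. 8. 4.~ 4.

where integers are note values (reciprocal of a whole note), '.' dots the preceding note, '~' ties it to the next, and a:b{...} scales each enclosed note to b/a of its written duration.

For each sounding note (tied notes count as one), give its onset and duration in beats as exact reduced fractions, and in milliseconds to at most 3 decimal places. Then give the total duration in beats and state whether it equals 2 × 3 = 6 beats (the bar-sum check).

1) 0.0ms=0b +1708.861ms=9/4b
2) 1708.861ms=9/4b +569.62ms=3/4b
3) 2278.481ms=3b +2278.481ms=3b
Σ=6b of 6 (79bpm 3/4) — PASS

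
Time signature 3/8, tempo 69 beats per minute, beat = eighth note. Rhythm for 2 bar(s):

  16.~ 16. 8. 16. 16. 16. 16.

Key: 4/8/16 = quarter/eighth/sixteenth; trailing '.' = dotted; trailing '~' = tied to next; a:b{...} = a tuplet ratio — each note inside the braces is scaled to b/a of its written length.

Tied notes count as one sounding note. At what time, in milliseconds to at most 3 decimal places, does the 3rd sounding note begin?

1. 0.0ms @ 0 + 1304.348ms (3/2)
2. 1304.348ms @ 3/2 + 1304.348ms (3/2)
3. 2608.696ms @ 3 + 652.174ms (3/4)
4. 3260.87ms @ 15/4 + 652.174ms (3/4)
5. 3913.043ms @ 9/2 + 652.174ms (3/4)
6. 4565.217ms @ 21/4 + 652.174ms (3/4)

note 3 onset = 3b = 2608.696ms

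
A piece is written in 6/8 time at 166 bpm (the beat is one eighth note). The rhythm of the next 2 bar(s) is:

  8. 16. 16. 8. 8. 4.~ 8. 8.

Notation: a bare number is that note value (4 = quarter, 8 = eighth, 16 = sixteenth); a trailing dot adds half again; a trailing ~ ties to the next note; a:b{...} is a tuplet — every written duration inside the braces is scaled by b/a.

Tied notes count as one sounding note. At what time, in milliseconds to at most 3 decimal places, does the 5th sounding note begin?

note 5 onset = 9/2b = 1626.506ms

1. 0.0ms @ 0 + 542.169ms (3/2)
2. 542.169ms @ 3/2 + 271.084ms (3/4)
3. 813.253ms @ 9/4 + 271.084ms (3/4)
4. 1084.337ms @ 3 + 542.169ms (3/2)
5. 1626.506ms @ 9/2 + 542.169ms (3/2)
6. 2168.675ms @ 6 + 1626.506ms (9/2)
7. 3795.181ms @ 21/2 + 542.169ms (3/2)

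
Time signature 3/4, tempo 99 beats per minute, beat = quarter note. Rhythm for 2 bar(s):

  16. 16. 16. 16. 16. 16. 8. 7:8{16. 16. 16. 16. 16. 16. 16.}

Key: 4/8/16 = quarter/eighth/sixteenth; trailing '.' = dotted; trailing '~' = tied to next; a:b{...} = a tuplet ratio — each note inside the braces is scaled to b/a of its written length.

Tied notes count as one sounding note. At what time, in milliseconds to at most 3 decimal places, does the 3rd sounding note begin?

1. 0.0ms @ 0 + 227.273ms (3/8)
2. 227.273ms @ 3/8 + 227.273ms (3/8)
3. 454.545ms @ 3/4 + 227.273ms (3/8)
4. 681.818ms @ 9/8 + 227.273ms (3/8)
5. 909.091ms @ 3/2 + 227.273ms (3/8)
6. 1136.364ms @ 15/8 + 227.273ms (3/8)
7. 1363.636ms @ 9/4 + 454.545ms (3/4)
8. 1818.182ms @ 3 + 259.74ms (3/7)
9. 2077.922ms @ 24/7 + 259.74ms (3/7)
10. 2337.662ms @ 27/7 + 259.74ms (3/7)
11. 2597.403ms @ 30/7 + 259.74ms (3/7)
12. 2857.143ms @ 33/7 + 259.74ms (3/7)
13. 3116.883ms @ 36/7 + 259.74ms (3/7)
14. 3376.623ms @ 39/7 + 259.74ms (3/7)

note 3 onset = 3/4b = 454.545ms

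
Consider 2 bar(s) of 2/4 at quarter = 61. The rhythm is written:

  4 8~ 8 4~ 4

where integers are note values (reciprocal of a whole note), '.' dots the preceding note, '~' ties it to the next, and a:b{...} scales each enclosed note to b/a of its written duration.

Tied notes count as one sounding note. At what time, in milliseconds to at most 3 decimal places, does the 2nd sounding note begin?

1. 0.0ms @ 0 + 983.607ms (1)
2. 983.607ms @ 1 + 983.607ms (1)
3. 1967.213ms @ 2 + 1967.213ms (2)

note 2 onset = 1b = 983.607ms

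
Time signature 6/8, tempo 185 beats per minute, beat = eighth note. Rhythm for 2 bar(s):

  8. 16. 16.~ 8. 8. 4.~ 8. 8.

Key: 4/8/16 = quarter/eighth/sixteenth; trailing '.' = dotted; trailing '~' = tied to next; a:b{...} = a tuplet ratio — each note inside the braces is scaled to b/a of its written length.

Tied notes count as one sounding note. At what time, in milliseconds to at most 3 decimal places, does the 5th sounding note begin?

1. 0.0ms @ 0 + 486.486ms (3/2)
2. 486.486ms @ 3/2 + 243.243ms (3/4)
3. 729.73ms @ 9/4 + 729.73ms (9/4)
4. 1459.459ms @ 9/2 + 486.486ms (3/2)
5. 1945.946ms @ 6 + 1459.459ms (9/2)
6. 3405.405ms @ 21/2 + 486.486ms (3/2)

note 5 onset = 6b = 1945.946ms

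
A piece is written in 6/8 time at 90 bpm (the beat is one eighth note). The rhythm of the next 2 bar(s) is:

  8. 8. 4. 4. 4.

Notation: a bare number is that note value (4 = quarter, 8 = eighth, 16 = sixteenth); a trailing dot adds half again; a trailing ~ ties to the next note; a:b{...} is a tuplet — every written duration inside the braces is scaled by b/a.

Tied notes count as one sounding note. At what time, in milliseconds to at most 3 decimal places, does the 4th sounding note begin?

note 4 onset = 6b = 4000.0ms

1. 0.0ms @ 0 + 1000.0ms (3/2)
2. 1000.0ms @ 3/2 + 1000.0ms (3/2)
3. 2000.0ms @ 3 + 2000.0ms (3)
4. 4000.0ms @ 6 + 2000.0ms (3)
5. 6000.0ms @ 9 + 2000.0ms (3)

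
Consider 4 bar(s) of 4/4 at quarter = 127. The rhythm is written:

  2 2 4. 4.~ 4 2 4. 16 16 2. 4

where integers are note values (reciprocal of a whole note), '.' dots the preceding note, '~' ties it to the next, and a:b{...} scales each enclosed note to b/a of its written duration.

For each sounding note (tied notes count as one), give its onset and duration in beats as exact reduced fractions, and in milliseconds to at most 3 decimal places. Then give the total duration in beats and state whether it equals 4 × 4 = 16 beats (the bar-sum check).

1) 0.0ms=0b +944.882ms=2b
2) 944.882ms=2b +944.882ms=2b
3) 1889.764ms=4b +708.661ms=3/2b
4) 2598.425ms=11/2b +1181.102ms=5/2b
5) 3779.528ms=8b +944.882ms=2b
6) 4724.409ms=10b +708.661ms=3/2b
7) 5433.071ms=23/2b +118.11ms=1/4b
8) 5551.181ms=47/4b +118.11ms=1/4b
9) 5669.291ms=12b +1417.323ms=3b
10) 7086.614ms=15b +472.441ms=1b
Σ=16b of 16 (127bpm 4/4) — PASS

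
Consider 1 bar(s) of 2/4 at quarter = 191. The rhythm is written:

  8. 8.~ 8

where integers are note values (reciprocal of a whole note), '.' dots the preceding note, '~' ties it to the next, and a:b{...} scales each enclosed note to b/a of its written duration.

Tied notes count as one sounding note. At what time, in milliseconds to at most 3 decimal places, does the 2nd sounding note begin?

1. 0.0ms @ 0 + 235.602ms (3/4)
2. 235.602ms @ 3/4 + 392.67ms (5/4)

note 2 onset = 3/4b = 235.602ms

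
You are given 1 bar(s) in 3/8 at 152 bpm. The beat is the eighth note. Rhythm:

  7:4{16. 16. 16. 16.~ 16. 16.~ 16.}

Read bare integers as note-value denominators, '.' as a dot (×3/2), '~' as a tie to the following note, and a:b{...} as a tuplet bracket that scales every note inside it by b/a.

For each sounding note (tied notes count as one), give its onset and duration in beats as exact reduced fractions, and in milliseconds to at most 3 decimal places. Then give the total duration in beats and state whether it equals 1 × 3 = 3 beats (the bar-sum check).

1) 0.0ms=0b +169.173ms=3/7b
2) 169.173ms=3/7b +169.173ms=3/7b
3) 338.346ms=6/7b +169.173ms=3/7b
4) 507.519ms=9/7b +338.346ms=6/7b
5) 845.865ms=15/7b +338.346ms=6/7b
Σ=3b of 3 (152bpm 3/8) — PASS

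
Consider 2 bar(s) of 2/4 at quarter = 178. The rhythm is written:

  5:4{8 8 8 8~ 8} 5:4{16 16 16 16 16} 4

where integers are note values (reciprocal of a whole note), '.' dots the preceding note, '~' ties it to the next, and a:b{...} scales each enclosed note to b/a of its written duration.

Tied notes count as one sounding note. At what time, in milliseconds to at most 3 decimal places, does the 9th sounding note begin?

note 9 onset = 14/5b = 943.82ms

1. 0.0ms @ 0 + 134.831ms (2/5)
2. 134.831ms @ 2/5 + 134.831ms (2/5)
3. 269.663ms @ 4/5 + 134.831ms (2/5)
4. 404.494ms @ 6/5 + 269.663ms (4/5)
5. 674.157ms @ 2 + 67.416ms (1/5)
6. 741.573ms @ 11/5 + 67.416ms (1/5)
7. 808.989ms @ 12/5 + 67.416ms (1/5)
8. 876.404ms @ 13/5 + 67.416ms (1/5)
9. 943.82ms @ 14/5 + 67.416ms (1/5)
10. 1011.236ms @ 3 + 337.079ms (1)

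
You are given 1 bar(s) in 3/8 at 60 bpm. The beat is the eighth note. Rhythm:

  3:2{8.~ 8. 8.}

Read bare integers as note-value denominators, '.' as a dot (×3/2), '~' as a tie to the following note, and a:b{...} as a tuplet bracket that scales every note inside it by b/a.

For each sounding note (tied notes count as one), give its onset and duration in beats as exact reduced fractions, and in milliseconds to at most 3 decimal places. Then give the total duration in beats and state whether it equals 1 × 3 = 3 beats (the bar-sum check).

1) 0.0ms=0b +2000.0ms=2b
2) 2000.0ms=2b +1000.0ms=1b
Σ=3b of 3 (60bpm 3/8) — PASS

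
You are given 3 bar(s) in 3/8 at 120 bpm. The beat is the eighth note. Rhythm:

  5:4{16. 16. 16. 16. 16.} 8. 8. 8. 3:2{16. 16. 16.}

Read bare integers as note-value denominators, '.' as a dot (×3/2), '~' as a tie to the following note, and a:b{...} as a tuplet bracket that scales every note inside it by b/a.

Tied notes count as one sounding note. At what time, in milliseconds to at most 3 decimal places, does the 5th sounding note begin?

1. 0.0ms @ 0 + 300.0ms (3/5)
2. 300.0ms @ 3/5 + 300.0ms (3/5)
3. 600.0ms @ 6/5 + 300.0ms (3/5)
4. 900.0ms @ 9/5 + 300.0ms (3/5)
5. 1200.0ms @ 12/5 + 300.0ms (3/5)
6. 1500.0ms @ 3 + 750.0ms (3/2)
7. 2250.0ms @ 9/2 + 750.0ms (3/2)
8. 3000.0ms @ 6 + 750.0ms (3/2)
9. 3750.0ms @ 15/2 + 250.0ms (1/2)
10. 4000.0ms @ 8 + 250.0ms (1/2)
11. 4250.0ms @ 17/2 + 250.0ms (1/2)

note 5 onset = 12/5b = 1200.0ms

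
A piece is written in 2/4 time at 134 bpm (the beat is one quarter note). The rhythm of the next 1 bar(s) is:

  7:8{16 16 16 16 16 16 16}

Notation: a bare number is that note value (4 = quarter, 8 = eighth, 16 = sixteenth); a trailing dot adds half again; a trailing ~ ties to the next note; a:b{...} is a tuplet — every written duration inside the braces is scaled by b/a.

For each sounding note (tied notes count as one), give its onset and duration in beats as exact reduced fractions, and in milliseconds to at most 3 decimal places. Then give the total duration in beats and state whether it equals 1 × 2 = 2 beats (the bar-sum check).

1) 0.0ms=0b +127.932ms=2/7b
2) 127.932ms=2/7b +127.932ms=2/7b
3) 255.864ms=4/7b +127.932ms=2/7b
4) 383.795ms=6/7b +127.932ms=2/7b
5) 511.727ms=8/7b +127.932ms=2/7b
6) 639.659ms=10/7b +127.932ms=2/7b
7) 767.591ms=12/7b +127.932ms=2/7b
Σ=2b of 2 (134bpm 2/4) — PASS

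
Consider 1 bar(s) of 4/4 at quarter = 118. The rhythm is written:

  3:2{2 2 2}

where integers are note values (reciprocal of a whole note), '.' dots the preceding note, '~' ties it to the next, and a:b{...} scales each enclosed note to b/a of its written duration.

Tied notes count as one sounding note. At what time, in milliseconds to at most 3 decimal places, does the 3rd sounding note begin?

1. 0.0ms @ 0 + 677.966ms (4/3)
2. 677.966ms @ 4/3 + 677.966ms (4/3)
3. 1355.932ms @ 8/3 + 677.966ms (4/3)

note 3 onset = 8/3b = 1355.932ms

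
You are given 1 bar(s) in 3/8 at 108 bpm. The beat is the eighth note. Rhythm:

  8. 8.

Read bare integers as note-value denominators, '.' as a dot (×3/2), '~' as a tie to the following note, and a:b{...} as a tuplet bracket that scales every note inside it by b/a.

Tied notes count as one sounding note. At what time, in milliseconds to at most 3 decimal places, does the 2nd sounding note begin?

1. 0.0ms @ 0 + 833.333ms (3/2)
2. 833.333ms @ 3/2 + 833.333ms (3/2)

note 2 onset = 3/2b = 833.333ms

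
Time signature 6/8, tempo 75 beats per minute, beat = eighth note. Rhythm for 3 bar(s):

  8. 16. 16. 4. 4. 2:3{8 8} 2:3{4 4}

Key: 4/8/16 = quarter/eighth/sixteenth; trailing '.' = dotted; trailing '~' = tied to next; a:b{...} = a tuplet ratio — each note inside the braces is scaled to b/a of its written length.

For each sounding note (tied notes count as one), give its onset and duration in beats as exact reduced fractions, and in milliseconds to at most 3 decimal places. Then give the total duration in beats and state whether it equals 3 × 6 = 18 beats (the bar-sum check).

1) 0.0ms=0b +1200.0ms=3/2b
2) 1200.0ms=3/2b +600.0ms=3/4b
3) 1800.0ms=9/4b +600.0ms=3/4b
4) 2400.0ms=3b +2400.0ms=3b
5) 4800.0ms=6b +2400.0ms=3b
6) 7200.0ms=9b +1200.0ms=3/2b
7) 8400.0ms=21/2b +1200.0ms=3/2b
8) 9600.0ms=12b +2400.0ms=3b
9) 12000.0ms=15b +2400.0ms=3b
Σ=18b of 18 (75bpm 6/8) — PASS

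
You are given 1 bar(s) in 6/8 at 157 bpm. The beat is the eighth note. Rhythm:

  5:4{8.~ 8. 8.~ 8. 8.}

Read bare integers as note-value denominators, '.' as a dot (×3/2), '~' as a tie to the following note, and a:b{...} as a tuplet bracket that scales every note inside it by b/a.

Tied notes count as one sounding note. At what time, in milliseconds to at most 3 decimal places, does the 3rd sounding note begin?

1. 0.0ms @ 0 + 917.197ms (12/5)
2. 917.197ms @ 12/5 + 917.197ms (12/5)
3. 1834.395ms @ 24/5 + 458.599ms (6/5)

note 3 onset = 24/5b = 1834.395ms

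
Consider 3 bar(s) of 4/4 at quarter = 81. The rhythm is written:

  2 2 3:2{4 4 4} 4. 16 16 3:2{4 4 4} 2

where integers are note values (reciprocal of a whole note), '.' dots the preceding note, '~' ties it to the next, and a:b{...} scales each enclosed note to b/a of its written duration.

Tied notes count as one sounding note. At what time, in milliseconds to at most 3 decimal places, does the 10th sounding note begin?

1. 0.0ms @ 0 + 1481.481ms (2)
2. 1481.481ms @ 2 + 1481.481ms (2)
3. 2962.963ms @ 4 + 493.827ms (2/3)
4. 3456.79ms @ 14/3 + 493.827ms (2/3)
5. 3950.617ms @ 16/3 + 493.827ms (2/3)
6. 4444.444ms @ 6 + 1111.111ms (3/2)
7. 5555.556ms @ 15/2 + 185.185ms (1/4)
8. 5740.741ms @ 31/4 + 185.185ms (1/4)
9. 5925.926ms @ 8 + 493.827ms (2/3)
10. 6419.753ms @ 26/3 + 493.827ms (2/3)
11. 6913.58ms @ 28/3 + 493.827ms (2/3)
12. 7407.407ms @ 10 + 1481.481ms (2)

note 10 onset = 26/3b = 6419.753ms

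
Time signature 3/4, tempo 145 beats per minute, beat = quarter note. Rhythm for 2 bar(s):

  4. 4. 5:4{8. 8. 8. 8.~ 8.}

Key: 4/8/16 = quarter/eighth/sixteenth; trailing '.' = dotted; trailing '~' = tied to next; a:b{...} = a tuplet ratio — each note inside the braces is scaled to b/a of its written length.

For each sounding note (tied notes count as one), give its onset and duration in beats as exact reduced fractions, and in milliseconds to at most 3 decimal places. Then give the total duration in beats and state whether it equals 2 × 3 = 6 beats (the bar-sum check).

1) 0.0ms=0b +620.69ms=3/2b
2) 620.69ms=3/2b +620.69ms=3/2b
3) 1241.379ms=3b +248.276ms=3/5b
4) 1489.655ms=18/5b +248.276ms=3/5b
5) 1737.931ms=21/5b +248.276ms=3/5b
6) 1986.207ms=24/5b +496.552ms=6/5b
Σ=6b of 6 (145bpm 3/4) — PASS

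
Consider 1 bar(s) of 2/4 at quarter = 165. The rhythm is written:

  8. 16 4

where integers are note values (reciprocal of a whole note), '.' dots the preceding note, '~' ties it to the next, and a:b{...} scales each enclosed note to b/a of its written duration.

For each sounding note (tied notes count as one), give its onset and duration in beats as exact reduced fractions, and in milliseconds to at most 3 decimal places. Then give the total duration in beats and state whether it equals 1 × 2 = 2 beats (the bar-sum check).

1) 0.0ms=0b +272.727ms=3/4b
2) 272.727ms=3/4b +90.909ms=1/4b
3) 363.636ms=1b +363.636ms=1b
Σ=2b of 2 (165bpm 2/4) — PASS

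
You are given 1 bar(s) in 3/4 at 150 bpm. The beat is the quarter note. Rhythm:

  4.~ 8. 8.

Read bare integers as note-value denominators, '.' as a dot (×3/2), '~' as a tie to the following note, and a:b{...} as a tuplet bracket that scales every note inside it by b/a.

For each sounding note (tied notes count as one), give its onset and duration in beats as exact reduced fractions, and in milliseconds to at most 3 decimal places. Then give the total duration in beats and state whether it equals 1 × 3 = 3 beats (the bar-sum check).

1) 0.0ms=0b +900.0ms=9/4b
2) 900.0ms=9/4b +300.0ms=3/4b
Σ=3b of 3 (150bpm 3/4) — PASS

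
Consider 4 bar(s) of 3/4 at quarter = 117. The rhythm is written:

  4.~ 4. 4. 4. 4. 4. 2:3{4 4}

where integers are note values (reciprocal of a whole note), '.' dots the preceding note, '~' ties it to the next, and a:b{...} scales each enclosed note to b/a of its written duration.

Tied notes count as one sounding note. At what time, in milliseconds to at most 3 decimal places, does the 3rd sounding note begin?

1. 0.0ms @ 0 + 1538.462ms (3)
2. 1538.462ms @ 3 + 769.231ms (3/2)
3. 2307.692ms @ 9/2 + 769.231ms (3/2)
4. 3076.923ms @ 6 + 769.231ms (3/2)
5. 3846.154ms @ 15/2 + 769.231ms (3/2)
6. 4615.385ms @ 9 + 769.231ms (3/2)
7. 5384.615ms @ 21/2 + 769.231ms (3/2)

note 3 onset = 9/2b = 2307.692ms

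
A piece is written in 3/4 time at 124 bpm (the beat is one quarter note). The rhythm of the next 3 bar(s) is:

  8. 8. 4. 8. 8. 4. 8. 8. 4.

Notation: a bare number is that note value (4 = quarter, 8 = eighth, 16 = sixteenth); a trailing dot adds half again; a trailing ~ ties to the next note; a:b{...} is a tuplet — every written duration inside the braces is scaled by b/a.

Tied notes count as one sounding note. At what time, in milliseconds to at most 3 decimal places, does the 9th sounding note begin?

1. 0.0ms @ 0 + 362.903ms (3/4)
2. 362.903ms @ 3/4 + 362.903ms (3/4)
3. 725.806ms @ 3/2 + 725.806ms (3/2)
4. 1451.613ms @ 3 + 362.903ms (3/4)
5. 1814.516ms @ 15/4 + 362.903ms (3/4)
6. 2177.419ms @ 9/2 + 725.806ms (3/2)
7. 2903.226ms @ 6 + 362.903ms (3/4)
8. 3266.129ms @ 27/4 + 362.903ms (3/4)
9. 3629.032ms @ 15/2 + 725.806ms (3/2)

note 9 onset = 15/2b = 3629.032ms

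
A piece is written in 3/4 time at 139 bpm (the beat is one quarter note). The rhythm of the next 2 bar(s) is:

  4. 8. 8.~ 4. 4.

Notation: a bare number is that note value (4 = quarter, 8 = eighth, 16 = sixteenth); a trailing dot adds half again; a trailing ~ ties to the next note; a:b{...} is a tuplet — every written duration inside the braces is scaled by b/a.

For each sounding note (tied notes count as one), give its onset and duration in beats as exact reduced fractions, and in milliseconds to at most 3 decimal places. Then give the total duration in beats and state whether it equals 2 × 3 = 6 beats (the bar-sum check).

1) 0.0ms=0b +647.482ms=3/2b
2) 647.482ms=3/2b +323.741ms=3/4b
3) 971.223ms=9/4b +971.223ms=9/4b
4) 1942.446ms=9/2b +647.482ms=3/2b
Σ=6b of 6 (139bpm 3/4) — PASS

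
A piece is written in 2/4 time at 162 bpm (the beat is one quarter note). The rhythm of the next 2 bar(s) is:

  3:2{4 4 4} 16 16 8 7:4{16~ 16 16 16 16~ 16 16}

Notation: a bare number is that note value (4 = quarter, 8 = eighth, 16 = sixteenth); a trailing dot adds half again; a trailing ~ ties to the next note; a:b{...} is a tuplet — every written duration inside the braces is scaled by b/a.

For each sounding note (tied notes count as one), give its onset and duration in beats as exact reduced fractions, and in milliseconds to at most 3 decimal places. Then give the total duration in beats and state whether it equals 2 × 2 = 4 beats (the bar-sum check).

1) 0.0ms=0b +246.914ms=2/3b
2) 246.914ms=2/3b +246.914ms=2/3b
3) 493.827ms=4/3b +246.914ms=2/3b
4) 740.741ms=2b +92.593ms=1/4b
5) 833.333ms=9/4b +92.593ms=1/4b
6) 925.926ms=5/2b +185.185ms=1/2b
7) 1111.111ms=3b +105.82ms=2/7b
8) 1216.931ms=23/7b +52.91ms=1/7b
9) 1269.841ms=24/7b +52.91ms=1/7b
10) 1322.751ms=25/7b +105.82ms=2/7b
11) 1428.571ms=27/7b +52.91ms=1/7b
Σ=4b of 4 (162bpm 2/4) — PASS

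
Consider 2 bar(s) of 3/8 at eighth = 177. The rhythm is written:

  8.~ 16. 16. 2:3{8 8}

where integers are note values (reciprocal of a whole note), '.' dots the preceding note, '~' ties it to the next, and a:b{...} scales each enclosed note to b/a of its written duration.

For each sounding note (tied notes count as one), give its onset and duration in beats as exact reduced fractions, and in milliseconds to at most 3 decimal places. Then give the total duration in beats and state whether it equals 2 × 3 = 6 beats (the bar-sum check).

1) 0.0ms=0b +762.712ms=9/4b
2) 762.712ms=9/4b +254.237ms=3/4b
3) 1016.949ms=3b +508.475ms=3/2b
4) 1525.424ms=9/2b +508.475ms=3/2b
Σ=6b of 6 (177bpm 3/8) — PASS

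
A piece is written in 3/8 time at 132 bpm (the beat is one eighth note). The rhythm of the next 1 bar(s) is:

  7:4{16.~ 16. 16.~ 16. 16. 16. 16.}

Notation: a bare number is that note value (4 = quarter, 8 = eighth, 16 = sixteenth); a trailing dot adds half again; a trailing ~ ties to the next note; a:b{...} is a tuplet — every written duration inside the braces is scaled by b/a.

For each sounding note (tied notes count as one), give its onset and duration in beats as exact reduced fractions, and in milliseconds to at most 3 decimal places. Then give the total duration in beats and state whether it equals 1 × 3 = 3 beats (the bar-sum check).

1) 0.0ms=0b +389.61ms=6/7b
2) 389.61ms=6/7b +389.61ms=6/7b
3) 779.221ms=12/7b +194.805ms=3/7b
4) 974.026ms=15/7b +194.805ms=3/7b
5) 1168.831ms=18/7b +194.805ms=3/7b
Σ=3b of 3 (132bpm 3/8) — PASS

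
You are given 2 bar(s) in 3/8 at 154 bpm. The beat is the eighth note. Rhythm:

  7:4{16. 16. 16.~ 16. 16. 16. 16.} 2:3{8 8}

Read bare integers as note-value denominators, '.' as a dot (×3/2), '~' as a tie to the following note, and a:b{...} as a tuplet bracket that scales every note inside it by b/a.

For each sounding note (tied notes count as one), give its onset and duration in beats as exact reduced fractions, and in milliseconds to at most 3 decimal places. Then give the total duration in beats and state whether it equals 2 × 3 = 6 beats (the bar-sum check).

1) 0.0ms=0b +166.976ms=3/7b
2) 166.976ms=3/7b +166.976ms=3/7b
3) 333.952ms=6/7b +333.952ms=6/7b
4) 667.904ms=12/7b +166.976ms=3/7b
5) 834.879ms=15/7b +166.976ms=3/7b
6) 1001.855ms=18/7b +166.976ms=3/7b
7) 1168.831ms=3b +584.416ms=3/2b
8) 1753.247ms=9/2b +584.416ms=3/2b
Σ=6b of 6 (154bpm 3/8) — PASS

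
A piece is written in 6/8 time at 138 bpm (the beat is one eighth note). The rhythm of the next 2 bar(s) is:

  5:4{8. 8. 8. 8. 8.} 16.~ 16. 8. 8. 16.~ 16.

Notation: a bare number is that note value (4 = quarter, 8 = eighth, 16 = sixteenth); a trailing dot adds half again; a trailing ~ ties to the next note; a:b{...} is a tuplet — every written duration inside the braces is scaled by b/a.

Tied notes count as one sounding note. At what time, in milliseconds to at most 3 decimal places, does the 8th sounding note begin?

1. 0.0ms @ 0 + 521.739ms (6/5)
2. 521.739ms @ 6/5 + 521.739ms (6/5)
3. 1043.478ms @ 12/5 + 521.739ms (6/5)
4. 1565.217ms @ 18/5 + 521.739ms (6/5)
5. 2086.957ms @ 24/5 + 521.739ms (6/5)
6. 2608.696ms @ 6 + 652.174ms (3/2)
7. 3260.87ms @ 15/2 + 652.174ms (3/2)
8. 3913.043ms @ 9 + 652.174ms (3/2)
9. 4565.217ms @ 21/2 + 652.174ms (3/2)

note 8 onset = 9b = 3913.043ms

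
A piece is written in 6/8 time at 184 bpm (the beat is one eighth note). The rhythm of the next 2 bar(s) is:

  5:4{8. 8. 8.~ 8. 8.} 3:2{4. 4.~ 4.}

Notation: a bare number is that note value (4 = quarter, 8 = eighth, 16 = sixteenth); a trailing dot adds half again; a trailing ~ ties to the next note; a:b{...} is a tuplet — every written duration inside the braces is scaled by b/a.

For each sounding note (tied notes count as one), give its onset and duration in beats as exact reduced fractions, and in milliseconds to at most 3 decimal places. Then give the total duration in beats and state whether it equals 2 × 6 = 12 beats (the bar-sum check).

1) 0.0ms=0b +391.304ms=6/5b
2) 391.304ms=6/5b +391.304ms=6/5b
3) 782.609ms=12/5b +782.609ms=12/5b
4) 1565.217ms=24/5b +391.304ms=6/5b
5) 1956.522ms=6b +652.174ms=2b
6) 2608.696ms=8b +1304.348ms=4b
Σ=12b of 12 (184bpm 6/8) — PASS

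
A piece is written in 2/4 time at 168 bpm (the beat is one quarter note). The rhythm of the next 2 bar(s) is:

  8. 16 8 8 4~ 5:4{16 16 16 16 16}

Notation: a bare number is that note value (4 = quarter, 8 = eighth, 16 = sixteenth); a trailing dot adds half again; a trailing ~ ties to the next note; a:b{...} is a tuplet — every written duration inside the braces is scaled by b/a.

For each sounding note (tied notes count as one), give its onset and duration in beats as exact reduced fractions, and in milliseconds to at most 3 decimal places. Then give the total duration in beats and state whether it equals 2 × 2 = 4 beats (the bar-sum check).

1) 0.0ms=0b +267.857ms=3/4b
2) 267.857ms=3/4b +89.286ms=1/4b
3) 357.143ms=1b +178.571ms=1/2b
4) 535.714ms=3/2b +178.571ms=1/2b
5) 714.286ms=2b +428.571ms=6/5b
6) 1142.857ms=16/5b +71.429ms=1/5b
7) 1214.286ms=17/5b +71.429ms=1/5b
8) 1285.714ms=18/5b +71.429ms=1/5b
9) 1357.143ms=19/5b +71.429ms=1/5b
Σ=4b of 4 (168bpm 2/4) — PASS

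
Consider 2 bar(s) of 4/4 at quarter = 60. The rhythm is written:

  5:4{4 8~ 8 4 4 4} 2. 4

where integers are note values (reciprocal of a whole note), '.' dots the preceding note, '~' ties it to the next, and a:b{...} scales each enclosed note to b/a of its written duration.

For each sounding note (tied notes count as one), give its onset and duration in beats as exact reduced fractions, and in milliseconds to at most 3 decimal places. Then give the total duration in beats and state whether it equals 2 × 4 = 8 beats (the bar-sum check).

1) 0.0ms=0b +800.0ms=4/5b
2) 800.0ms=4/5b +800.0ms=4/5b
3) 1600.0ms=8/5b +800.0ms=4/5b
4) 2400.0ms=12/5b +800.0ms=4/5b
5) 3200.0ms=16/5b +800.0ms=4/5b
6) 4000.0ms=4b +3000.0ms=3b
7) 7000.0ms=7b +1000.0ms=1b
Σ=8b of 8 (60bpm 4/4) — PASS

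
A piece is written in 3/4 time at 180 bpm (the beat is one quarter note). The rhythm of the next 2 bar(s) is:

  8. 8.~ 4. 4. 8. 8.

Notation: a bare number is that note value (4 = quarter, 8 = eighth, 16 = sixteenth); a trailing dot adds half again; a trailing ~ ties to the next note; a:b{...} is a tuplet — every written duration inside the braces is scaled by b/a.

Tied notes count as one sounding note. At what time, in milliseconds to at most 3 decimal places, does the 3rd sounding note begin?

note 3 onset = 3b = 1000.0ms

1. 0.0ms @ 0 + 250.0ms (3/4)
2. 250.0ms @ 3/4 + 750.0ms (9/4)
3. 1000.0ms @ 3 + 500.0ms (3/2)
4. 1500.0ms @ 9/2 + 250.0ms (3/4)
5. 1750.0ms @ 21/4 + 250.0ms (3/4)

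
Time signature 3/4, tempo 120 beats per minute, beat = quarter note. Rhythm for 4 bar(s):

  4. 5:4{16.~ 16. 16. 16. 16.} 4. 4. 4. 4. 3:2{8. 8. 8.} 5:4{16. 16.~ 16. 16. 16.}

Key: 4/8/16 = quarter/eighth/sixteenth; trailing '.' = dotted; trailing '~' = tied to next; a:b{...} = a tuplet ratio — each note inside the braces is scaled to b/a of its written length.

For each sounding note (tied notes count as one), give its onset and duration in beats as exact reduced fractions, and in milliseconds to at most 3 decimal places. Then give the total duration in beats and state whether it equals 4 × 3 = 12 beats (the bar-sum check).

1) 0.0ms=0b +750.0ms=3/2b
2) 750.0ms=3/2b +300.0ms=3/5b
3) 1050.0ms=21/10b +150.0ms=3/10b
4) 1200.0ms=12/5b +150.0ms=3/10b
5) 1350.0ms=27/10b +150.0ms=3/10b
6) 1500.0ms=3b +750.0ms=3/2b
7) 2250.0ms=9/2b +750.0ms=3/2b
8) 3000.0ms=6b +750.0ms=3/2b
9) 3750.0ms=15/2b +750.0ms=3/2b
10) 4500.0ms=9b +250.0ms=1/2b
11) 4750.0ms=19/2b +250.0ms=1/2b
12) 5000.0ms=10b +250.0ms=1/2b
13) 5250.0ms=21/2b +150.0ms=3/10b
14) 5400.0ms=54/5b +300.0ms=3/5b
15) 5700.0ms=57/5b +150.0ms=3/10b
16) 5850.0ms=117/10b +150.0ms=3/10b
Σ=12b of 12 (120bpm 3/4) — PASS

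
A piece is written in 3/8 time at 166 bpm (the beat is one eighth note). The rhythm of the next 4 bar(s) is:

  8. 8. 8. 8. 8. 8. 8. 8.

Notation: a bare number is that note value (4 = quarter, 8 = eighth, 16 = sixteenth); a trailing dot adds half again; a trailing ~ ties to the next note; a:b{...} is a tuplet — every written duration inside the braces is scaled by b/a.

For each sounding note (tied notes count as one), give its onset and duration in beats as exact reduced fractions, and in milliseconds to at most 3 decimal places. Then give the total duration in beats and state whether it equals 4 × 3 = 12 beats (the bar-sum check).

1) 0.0ms=0b +542.169ms=3/2b
2) 542.169ms=3/2b +542.169ms=3/2b
3) 1084.337ms=3b +542.169ms=3/2b
4) 1626.506ms=9/2b +542.169ms=3/2b
5) 2168.675ms=6b +542.169ms=3/2b
6) 2710.843ms=15/2b +542.169ms=3/2b
7) 3253.012ms=9b +542.169ms=3/2b
8) 3795.181ms=21/2b +542.169ms=3/2b
Σ=12b of 12 (166bpm 3/8) — PASS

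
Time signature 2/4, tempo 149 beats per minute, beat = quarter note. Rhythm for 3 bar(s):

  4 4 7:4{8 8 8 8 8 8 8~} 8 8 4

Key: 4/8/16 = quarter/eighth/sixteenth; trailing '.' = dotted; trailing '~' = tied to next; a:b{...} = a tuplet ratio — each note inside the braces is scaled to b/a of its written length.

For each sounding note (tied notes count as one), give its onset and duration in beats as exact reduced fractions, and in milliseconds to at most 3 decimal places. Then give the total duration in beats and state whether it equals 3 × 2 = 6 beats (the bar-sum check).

1) 0.0ms=0b +402.685ms=1b
2) 402.685ms=1b +402.685ms=1b
3) 805.369ms=2b +115.053ms=2/7b
4) 920.422ms=16/7b +115.053ms=2/7b
5) 1035.475ms=18/7b +115.053ms=2/7b
6) 1150.527ms=20/7b +115.053ms=2/7b
7) 1265.58ms=22/7b +115.053ms=2/7b
8) 1380.633ms=24/7b +115.053ms=2/7b
9) 1495.686ms=26/7b +316.395ms=11/14b
10) 1812.081ms=9/2b +201.342ms=1/2b
11) 2013.423ms=5b +402.685ms=1b
Σ=6b of 6 (149bpm 2/4) — PASS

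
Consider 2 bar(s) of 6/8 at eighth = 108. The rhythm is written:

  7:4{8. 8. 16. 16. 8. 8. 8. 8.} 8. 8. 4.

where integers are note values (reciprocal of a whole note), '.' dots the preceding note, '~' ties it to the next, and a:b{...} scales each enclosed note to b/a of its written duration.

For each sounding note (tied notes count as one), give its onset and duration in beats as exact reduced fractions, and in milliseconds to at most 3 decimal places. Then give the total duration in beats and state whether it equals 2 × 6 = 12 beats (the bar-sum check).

1) 0.0ms=0b +476.19ms=6/7b
2) 476.19ms=6/7b +476.19ms=6/7b
3) 952.381ms=12/7b +238.095ms=3/7b
4) 1190.476ms=15/7b +238.095ms=3/7b
5) 1428.571ms=18/7b +476.19ms=6/7b
6) 1904.762ms=24/7b +476.19ms=6/7b
7) 2380.952ms=30/7b +476.19ms=6/7b
8) 2857.143ms=36/7b +476.19ms=6/7b
9) 3333.333ms=6b +833.333ms=3/2b
10) 4166.667ms=15/2b +833.333ms=3/2b
11) 5000.0ms=9b +1666.667ms=3b
Σ=12b of 12 (108bpm 6/8) — PASS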